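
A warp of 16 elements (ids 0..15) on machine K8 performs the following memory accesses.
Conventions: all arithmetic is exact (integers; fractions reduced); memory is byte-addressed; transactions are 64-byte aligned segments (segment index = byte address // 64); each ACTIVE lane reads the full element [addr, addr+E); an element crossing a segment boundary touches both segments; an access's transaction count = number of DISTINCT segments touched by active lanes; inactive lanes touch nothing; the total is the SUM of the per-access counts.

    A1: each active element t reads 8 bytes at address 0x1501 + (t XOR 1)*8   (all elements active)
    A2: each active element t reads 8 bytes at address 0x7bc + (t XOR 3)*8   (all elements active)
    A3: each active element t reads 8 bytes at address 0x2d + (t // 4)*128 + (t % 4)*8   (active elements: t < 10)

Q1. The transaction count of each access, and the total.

A1: 3 transactions
A2: 3 transactions
A3: 5 transactions

Answer: 3,3,5; total 11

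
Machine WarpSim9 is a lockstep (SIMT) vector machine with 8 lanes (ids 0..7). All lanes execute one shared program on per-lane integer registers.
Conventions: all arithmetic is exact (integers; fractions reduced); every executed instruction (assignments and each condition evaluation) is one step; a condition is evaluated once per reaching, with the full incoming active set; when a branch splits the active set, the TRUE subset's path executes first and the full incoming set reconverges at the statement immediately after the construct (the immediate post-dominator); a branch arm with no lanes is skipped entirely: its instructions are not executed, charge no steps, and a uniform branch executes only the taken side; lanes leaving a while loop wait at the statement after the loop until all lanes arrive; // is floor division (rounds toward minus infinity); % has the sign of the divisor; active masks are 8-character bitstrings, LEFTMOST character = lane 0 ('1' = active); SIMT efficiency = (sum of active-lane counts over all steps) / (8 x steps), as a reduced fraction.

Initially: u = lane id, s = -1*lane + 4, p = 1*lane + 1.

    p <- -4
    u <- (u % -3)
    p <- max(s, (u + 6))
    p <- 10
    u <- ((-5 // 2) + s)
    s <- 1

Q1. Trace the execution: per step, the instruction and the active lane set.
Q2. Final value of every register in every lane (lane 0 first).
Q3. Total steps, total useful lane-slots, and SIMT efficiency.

step 0: p <- -4                      11111111
step 1: u <- (u % -3)                11111111
step 2: p <- max(s, (u + 6))         11111111
step 3: p <- 10                      11111111
step 4: u <- ((-5 // 2) + s)         11111111
step 5: s <- 1                       11111111

Answer: 6 steps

u: 1,0,-1,-2,-3,-4,-5,-6
s: 1,1,1,1,1,1,1,1
p: 10,10,10,10,10,10,10,10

steps = 6; useful = 48; efficiency = 48/48 = 1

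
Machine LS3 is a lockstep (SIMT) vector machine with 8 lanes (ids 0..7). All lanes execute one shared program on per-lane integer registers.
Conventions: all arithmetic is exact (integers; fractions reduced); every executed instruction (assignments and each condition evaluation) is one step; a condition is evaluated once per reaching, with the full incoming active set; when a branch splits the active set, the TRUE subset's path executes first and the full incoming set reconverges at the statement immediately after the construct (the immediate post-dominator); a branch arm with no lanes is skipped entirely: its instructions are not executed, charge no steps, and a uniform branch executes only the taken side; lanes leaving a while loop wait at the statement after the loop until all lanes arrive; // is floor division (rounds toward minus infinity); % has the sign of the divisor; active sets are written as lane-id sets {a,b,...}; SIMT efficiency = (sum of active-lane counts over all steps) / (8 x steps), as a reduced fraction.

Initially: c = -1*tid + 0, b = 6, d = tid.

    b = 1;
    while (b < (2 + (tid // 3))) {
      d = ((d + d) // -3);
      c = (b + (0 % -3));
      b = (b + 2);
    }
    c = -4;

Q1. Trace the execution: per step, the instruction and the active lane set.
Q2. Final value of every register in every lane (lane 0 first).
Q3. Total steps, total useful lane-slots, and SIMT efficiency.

step 0: b <- 1                       {0,1,2,3,4,5,6,7}
step 1: eval (b < (2 + (tid // 3)))  {0,1,2,3,4,5,6,7}
step 2: d <- ((d + d) // -3)         {0,1,2,3,4,5,6,7}
step 3: c <- (b + (0 % -3))          {0,1,2,3,4,5,6,7}
step 4: b <- (b + 2)                 {0,1,2,3,4,5,6,7}
step 5: eval (b < (2 + (tid // 3)))  {0,1,2,3,4,5,6,7}
step 6: d <- ((d + d) // -3)         {6,7}
step 7: c <- (b + (0 % -3))          {6,7}
step 8: b <- (b + 2)                 {6,7}
step 9: eval (b < (2 + (tid // 3)))  {6,7}
step 10: c <- -4                      {0,1,2,3,4,5,6,7}

Answer: 11 steps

c: -4,-4,-4,-4,-4,-4,-4,-4
b: 3,3,3,3,3,3,5,5
d: 0,-1,-2,-2,-3,-4,2,3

steps = 11; useful = 64; efficiency = 64/88 = 8/11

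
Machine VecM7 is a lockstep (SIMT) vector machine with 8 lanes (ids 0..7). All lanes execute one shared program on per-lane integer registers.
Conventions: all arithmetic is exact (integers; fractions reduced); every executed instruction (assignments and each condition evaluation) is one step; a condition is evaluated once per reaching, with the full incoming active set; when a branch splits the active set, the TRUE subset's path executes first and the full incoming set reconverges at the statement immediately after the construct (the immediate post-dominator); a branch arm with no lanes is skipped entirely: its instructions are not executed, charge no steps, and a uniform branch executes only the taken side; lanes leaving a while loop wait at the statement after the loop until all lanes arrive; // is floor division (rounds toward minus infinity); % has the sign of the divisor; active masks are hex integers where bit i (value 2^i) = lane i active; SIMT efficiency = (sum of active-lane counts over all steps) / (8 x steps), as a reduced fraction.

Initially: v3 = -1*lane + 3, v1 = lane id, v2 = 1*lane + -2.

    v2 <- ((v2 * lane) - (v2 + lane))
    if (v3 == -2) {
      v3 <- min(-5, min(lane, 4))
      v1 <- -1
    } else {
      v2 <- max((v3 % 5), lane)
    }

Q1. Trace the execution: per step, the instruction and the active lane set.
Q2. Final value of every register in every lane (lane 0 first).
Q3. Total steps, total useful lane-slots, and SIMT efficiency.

step 0: v2 <- ((v2 * lane) - (v2 + lane)) 0xff
step 1: eval (v3 == -2)              0xff
step 2: v3 <- min(-5, min(lane, 4))  0x20
step 3: v1 <- -1                     0x20
step 4: v2 <- max((v3 % 5), lane)    0xdf

Answer: 5 steps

v3: 3,2,1,0,-1,-5,-3,-4
v1: 0,1,2,3,4,-1,6,7
v2: 3,2,2,3,4,7,6,7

steps = 5; useful = 25; efficiency = 25/40 = 5/8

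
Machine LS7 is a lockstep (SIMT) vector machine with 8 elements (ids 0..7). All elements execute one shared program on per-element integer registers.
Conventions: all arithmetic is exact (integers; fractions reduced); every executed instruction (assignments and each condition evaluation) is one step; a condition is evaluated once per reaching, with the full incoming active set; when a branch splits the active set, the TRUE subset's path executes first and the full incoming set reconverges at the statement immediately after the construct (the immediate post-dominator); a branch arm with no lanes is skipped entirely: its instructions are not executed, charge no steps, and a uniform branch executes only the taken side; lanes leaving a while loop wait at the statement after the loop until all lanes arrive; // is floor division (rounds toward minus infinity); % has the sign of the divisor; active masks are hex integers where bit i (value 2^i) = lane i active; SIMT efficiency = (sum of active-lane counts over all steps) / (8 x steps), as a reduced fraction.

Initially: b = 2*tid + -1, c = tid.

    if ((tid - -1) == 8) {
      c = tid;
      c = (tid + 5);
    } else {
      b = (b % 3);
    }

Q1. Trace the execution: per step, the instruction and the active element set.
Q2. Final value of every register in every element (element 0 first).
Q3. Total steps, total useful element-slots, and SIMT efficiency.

step 0: eval ((tid - -1) == 8)       0xff
step 1: c <- tid                     0x80
step 2: c <- (tid + 5)               0x80
step 3: b <- (b % 3)                 0x7f

Answer: 4 steps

b: 2,1,0,2,1,0,2,13
c: 0,1,2,3,4,5,6,12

steps = 4; useful = 17; efficiency = 17/32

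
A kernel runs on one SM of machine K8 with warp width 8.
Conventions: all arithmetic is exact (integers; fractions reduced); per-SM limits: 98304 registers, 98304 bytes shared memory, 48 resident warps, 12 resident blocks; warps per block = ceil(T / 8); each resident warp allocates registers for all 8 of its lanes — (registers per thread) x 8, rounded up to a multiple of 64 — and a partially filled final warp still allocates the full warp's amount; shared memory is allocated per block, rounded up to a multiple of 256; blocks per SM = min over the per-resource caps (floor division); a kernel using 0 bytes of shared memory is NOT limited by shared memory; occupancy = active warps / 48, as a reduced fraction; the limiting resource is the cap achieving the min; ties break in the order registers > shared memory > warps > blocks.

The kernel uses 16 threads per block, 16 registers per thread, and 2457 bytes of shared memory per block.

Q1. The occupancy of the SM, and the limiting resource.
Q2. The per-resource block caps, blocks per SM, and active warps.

Answer: occupancy 1/2, limited by blocks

registers: 384 blocks
shared memory: 38 blocks
warps: 24 blocks
blocks: 12 blocks

Answer: 12 blocks, 24 active warps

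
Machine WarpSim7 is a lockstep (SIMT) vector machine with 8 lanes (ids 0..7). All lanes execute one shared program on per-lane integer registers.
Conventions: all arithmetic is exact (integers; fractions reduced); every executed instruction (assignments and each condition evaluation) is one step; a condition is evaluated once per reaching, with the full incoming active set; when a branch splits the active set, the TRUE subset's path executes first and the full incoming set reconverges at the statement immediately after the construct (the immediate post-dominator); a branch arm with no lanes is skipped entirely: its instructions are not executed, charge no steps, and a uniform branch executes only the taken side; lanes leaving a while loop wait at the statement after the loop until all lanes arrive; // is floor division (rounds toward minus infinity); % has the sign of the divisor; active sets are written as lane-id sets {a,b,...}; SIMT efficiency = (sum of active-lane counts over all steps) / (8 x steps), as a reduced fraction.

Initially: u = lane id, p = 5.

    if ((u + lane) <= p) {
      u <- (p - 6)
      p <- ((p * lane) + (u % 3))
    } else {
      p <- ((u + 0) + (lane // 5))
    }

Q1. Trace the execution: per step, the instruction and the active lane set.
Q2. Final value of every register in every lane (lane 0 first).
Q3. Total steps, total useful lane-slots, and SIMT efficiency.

step 0: eval ((u + lane) <= p)       {0,1,2,3,4,5,6,7}
step 1: u <- (p - 6)                 {0,1,2}
step 2: p <- ((p * lane) + (u % 3))  {0,1,2}
step 3: p <- ((u + 0) + (lane // 5)) {3,4,5,6,7}

Answer: 4 steps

u: -1,-1,-1,3,4,5,6,7
p: 2,7,12,3,4,6,7,8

steps = 4; useful = 19; efficiency = 19/32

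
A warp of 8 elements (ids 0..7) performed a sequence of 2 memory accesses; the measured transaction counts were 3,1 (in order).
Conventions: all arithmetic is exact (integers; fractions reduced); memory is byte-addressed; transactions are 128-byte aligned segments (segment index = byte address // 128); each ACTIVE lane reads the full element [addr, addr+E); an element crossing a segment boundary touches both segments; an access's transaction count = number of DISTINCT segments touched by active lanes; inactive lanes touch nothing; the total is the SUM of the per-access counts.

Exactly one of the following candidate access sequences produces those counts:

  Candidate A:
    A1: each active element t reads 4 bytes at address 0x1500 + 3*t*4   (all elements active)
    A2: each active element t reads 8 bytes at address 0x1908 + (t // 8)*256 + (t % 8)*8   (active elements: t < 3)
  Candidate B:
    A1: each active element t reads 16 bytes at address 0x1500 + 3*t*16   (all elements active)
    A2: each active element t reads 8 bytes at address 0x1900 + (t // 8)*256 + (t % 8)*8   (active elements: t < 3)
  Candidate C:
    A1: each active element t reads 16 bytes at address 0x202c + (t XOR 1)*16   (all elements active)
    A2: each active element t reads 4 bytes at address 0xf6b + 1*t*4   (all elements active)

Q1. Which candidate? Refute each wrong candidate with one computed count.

A: A1 gives 1 transaction, not 3
C: A1 gives 2 transactions, not 3
B: all counts match (3,1)

Answer: B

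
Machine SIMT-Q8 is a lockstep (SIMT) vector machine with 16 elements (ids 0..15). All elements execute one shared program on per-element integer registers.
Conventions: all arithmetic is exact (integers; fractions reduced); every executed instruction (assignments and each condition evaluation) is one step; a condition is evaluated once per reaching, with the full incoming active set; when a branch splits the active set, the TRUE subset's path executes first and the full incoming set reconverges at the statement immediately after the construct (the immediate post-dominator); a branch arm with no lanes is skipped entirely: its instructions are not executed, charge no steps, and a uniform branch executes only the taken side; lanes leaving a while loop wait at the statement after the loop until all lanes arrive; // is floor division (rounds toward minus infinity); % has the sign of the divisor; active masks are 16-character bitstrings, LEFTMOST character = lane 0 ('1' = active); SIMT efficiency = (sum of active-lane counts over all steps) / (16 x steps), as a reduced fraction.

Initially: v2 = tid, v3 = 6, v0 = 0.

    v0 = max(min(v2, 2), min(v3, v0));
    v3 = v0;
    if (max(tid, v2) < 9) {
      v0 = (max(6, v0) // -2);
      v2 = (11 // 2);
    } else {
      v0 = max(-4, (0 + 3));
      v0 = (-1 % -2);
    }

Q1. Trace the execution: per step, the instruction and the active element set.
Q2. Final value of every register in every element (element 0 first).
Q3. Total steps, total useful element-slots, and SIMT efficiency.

step 0: v0 <- max(min(v2, 2), min(v3, v0)) 1111111111111111
step 1: v3 <- v0                     1111111111111111
step 2: eval (max(tid, v2) < 9)      1111111111111111
step 3: v0 <- (max(6, v0) // -2)     1111111110000000
step 4: v2 <- (11 // 2)              1111111110000000
step 5: v0 <- max(-4, (0 + 3))       0000000001111111
step 6: v0 <- (-1 % -2)              0000000001111111

Answer: 7 steps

v2: 5,5,5,5,5,5,5,5,5,9,10,11,12,13,14,15
v3: 0,1,2,2,2,2,2,2,2,2,2,2,2,2,2,2
v0: -3,-3,-3,-3,-3,-3,-3,-3,-3,-1,-1,-1,-1,-1,-1,-1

steps = 7; useful = 80; efficiency = 80/112 = 5/7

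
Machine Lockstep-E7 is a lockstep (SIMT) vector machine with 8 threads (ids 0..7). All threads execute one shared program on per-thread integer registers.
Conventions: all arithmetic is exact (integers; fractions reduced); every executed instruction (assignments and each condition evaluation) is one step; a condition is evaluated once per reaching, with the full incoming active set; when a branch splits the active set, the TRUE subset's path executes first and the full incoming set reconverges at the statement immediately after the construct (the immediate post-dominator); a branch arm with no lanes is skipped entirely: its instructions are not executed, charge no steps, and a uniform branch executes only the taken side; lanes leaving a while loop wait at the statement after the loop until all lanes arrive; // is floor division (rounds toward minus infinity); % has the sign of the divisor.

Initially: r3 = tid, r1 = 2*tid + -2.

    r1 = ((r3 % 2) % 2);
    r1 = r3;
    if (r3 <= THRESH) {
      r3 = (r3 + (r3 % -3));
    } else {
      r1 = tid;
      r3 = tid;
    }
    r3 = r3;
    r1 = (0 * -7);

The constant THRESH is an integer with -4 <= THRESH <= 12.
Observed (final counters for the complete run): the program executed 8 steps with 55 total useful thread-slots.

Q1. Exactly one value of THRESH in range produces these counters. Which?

Answer: THRESH = 0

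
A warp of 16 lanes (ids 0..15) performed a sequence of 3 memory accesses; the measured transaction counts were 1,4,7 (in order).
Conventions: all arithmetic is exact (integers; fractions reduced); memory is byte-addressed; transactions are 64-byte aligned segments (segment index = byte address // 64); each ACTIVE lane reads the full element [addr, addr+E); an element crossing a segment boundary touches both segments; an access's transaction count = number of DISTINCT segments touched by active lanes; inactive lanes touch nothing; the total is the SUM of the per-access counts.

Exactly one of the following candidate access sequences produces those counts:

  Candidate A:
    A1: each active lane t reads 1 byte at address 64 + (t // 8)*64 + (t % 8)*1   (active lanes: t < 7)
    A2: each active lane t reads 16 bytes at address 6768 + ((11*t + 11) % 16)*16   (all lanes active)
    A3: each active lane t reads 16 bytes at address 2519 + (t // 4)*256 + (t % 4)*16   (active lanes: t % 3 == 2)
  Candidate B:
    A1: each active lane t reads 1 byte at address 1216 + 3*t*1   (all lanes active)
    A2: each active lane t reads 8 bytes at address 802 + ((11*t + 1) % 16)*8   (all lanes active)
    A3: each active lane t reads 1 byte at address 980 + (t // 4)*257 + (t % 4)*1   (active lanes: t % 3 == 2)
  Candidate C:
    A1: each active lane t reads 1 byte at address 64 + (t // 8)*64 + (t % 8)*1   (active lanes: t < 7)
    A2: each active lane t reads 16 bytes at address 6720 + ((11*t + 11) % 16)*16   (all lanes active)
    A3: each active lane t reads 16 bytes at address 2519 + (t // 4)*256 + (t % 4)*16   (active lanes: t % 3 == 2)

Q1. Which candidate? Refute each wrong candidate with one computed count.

A: A2 gives 5 transactions, not 4
B: A2 gives 3 transactions, not 4
C: all counts match (1,4,7)

Answer: C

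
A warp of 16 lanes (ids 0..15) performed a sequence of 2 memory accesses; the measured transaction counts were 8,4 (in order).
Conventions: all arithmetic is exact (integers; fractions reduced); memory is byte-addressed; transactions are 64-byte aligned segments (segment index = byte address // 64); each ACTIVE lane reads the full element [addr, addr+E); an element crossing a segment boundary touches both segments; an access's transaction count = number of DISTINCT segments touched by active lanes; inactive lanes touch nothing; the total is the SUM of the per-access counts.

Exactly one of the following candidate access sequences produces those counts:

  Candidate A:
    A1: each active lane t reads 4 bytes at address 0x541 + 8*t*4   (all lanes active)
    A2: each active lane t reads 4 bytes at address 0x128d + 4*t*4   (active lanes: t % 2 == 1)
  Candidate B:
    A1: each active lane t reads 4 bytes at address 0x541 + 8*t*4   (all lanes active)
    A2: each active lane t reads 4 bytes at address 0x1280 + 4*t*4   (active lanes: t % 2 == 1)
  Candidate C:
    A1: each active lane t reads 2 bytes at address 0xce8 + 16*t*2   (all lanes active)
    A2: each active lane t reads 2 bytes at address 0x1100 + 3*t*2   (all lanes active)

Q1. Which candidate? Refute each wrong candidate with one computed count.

A: A2 gives 5 transactions, not 4
C: A1 gives 9 transactions, not 8
B: all counts match (8,4)

Answer: B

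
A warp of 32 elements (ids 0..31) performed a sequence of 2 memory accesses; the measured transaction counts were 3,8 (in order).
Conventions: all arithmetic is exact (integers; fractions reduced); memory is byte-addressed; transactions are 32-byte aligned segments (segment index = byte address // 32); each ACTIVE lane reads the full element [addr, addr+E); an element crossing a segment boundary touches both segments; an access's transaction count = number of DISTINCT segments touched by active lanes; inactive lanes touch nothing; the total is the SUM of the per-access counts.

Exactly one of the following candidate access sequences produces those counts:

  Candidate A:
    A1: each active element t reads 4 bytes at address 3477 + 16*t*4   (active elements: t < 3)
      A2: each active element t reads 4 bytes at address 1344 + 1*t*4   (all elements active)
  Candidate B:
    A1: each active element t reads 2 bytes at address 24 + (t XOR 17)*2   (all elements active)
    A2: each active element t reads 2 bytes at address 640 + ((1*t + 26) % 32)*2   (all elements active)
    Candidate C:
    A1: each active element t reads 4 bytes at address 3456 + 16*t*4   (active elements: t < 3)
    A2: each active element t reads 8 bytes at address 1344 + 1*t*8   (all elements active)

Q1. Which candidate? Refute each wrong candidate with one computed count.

A: A2 gives 4 transactions, not 8
B: A2 gives 2 transactions, not 8
C: all counts match (3,8)

Answer: C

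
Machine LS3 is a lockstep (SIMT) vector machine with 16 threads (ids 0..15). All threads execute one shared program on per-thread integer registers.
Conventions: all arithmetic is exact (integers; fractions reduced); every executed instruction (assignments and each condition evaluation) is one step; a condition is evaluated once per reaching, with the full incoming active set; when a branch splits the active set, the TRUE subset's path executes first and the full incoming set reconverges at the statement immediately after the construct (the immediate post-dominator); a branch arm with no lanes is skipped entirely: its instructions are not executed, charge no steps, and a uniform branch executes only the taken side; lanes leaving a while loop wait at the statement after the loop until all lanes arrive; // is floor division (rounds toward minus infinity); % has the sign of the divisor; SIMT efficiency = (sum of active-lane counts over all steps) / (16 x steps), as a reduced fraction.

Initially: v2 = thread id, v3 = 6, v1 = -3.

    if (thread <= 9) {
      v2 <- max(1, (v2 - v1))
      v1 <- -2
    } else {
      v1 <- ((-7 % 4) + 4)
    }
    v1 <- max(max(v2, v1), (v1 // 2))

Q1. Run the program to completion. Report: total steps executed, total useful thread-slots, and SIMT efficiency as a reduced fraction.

Answer: 5 steps, 58 useful, 29/40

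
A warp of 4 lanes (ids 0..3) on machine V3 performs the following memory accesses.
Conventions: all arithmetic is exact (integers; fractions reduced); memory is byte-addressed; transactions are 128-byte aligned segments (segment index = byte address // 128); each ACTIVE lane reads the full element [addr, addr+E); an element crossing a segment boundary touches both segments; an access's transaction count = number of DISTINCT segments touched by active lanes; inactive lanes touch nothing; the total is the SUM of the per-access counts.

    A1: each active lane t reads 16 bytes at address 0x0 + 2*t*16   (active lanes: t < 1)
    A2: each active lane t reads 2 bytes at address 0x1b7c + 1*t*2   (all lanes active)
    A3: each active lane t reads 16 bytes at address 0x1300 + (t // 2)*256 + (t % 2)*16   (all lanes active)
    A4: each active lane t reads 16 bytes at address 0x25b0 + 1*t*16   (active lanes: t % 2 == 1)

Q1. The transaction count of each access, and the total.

A1: 1 transaction
A2: 2 transactions
A3: 2 transactions
A4: 1 transaction

Answer: 1,2,2,1; total 6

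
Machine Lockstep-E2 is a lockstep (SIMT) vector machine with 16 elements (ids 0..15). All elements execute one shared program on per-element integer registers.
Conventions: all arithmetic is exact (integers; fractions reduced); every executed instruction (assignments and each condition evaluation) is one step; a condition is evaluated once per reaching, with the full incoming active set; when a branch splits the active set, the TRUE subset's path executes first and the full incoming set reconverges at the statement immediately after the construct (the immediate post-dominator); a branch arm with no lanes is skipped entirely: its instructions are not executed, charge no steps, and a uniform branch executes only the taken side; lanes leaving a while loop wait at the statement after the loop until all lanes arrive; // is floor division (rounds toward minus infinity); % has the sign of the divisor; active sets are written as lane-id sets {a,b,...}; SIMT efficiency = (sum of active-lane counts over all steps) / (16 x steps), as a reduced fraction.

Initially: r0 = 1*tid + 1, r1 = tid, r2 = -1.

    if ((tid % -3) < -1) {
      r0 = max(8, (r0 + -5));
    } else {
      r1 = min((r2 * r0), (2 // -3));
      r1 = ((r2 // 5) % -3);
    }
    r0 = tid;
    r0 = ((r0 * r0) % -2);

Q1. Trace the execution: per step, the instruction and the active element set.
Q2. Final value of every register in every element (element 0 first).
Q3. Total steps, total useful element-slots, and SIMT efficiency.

step 0: eval ((tid % -3) < -1)       {0,1,2,3,4,5,6,7,8,9,10,11,12,13,14,15}
step 1: r0 <- max(8, (r0 + -5))      {1,4,7,10,13}
step 2: r1 <- min((r2 * r0), (2 // -3)) {0,2,3,5,6,8,9,11,12,14,15}
step 3: r1 <- ((r2 // 5) % -3)       {0,2,3,5,6,8,9,11,12,14,15}
step 4: r0 <- tid                    {0,1,2,3,4,5,6,7,8,9,10,11,12,13,14,15}
step 5: r0 <- ((r0 * r0) % -2)       {0,1,2,3,4,5,6,7,8,9,10,11,12,13,14,15}

Answer: 6 steps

r0: 0,-1,0,-1,0,-1,0,-1,0,-1,0,-1,0,-1,0,-1
r1: -1,1,-1,-1,4,-1,-1,7,-1,-1,10,-1,-1,13,-1,-1
r2: -1,-1,-1,-1,-1,-1,-1,-1,-1,-1,-1,-1,-1,-1,-1,-1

steps = 6; useful = 75; efficiency = 75/96 = 25/32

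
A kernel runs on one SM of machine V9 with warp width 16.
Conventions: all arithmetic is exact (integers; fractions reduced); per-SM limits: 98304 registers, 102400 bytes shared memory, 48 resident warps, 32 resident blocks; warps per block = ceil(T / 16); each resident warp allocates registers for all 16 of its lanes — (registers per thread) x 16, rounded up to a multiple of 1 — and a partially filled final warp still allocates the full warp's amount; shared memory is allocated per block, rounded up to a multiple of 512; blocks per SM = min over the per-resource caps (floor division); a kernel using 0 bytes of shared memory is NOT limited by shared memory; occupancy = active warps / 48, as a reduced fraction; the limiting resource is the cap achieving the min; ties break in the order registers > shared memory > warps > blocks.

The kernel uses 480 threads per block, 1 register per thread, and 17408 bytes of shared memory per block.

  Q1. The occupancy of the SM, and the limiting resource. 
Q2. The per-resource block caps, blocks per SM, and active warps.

Answer: occupancy 5/8, limited by warps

registers: 204 blocks
shared memory: 5 blocks
warps: 1 block
blocks: 32 blocks

Answer: 1 block, 30 active warps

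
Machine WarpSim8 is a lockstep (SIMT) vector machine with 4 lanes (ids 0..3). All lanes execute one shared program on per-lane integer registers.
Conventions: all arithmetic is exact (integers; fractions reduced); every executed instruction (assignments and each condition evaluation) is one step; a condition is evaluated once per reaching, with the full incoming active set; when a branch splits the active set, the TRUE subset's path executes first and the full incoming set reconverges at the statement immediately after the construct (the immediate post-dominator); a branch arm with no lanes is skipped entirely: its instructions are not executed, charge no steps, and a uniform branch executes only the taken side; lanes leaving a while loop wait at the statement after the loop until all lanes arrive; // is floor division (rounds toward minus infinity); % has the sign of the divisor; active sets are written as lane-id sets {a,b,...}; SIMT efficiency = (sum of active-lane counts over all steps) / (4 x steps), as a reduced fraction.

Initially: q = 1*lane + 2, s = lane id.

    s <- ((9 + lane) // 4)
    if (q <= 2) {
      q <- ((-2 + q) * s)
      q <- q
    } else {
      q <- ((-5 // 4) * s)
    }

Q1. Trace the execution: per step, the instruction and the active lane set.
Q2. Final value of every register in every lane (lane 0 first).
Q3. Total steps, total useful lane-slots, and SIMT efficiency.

step 0: s <- ((9 + lane) // 4)       {0,1,2,3}
step 1: eval (q <= 2)                {0,1,2,3}
step 2: q <- ((-2 + q) * s)          {0}
step 3: q <- q                       {0}
step 4: q <- ((-5 // 4) * s)         {1,2,3}

Answer: 5 steps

q: 0,-4,-4,-6
s: 2,2,2,3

steps = 5; useful = 13; efficiency = 13/20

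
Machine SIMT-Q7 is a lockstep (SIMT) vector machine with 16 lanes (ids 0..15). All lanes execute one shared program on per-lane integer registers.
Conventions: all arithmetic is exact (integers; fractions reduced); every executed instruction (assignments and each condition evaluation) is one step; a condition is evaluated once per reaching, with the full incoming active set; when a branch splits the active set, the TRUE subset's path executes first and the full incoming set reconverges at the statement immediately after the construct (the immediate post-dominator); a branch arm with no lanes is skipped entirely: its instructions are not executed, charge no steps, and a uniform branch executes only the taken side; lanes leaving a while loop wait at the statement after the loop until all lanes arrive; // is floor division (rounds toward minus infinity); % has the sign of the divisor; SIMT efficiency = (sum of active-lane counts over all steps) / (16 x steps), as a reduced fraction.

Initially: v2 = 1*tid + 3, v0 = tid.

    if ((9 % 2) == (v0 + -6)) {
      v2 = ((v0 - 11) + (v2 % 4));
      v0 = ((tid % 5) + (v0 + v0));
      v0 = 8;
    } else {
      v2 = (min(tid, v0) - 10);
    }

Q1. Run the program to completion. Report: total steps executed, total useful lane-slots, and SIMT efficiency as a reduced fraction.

Answer: 5 steps, 34 useful, 17/40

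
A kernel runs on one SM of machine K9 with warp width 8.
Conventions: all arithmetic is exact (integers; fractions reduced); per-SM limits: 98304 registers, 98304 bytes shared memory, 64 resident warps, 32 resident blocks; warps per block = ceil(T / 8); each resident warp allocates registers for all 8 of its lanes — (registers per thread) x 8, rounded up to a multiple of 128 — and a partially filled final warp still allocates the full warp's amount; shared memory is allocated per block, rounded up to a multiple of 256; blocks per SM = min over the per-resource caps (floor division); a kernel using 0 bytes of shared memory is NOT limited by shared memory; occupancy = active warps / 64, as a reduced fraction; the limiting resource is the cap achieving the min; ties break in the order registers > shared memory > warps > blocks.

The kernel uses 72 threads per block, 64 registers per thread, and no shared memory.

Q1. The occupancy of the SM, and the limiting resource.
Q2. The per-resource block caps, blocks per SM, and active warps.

Answer: occupancy 63/64, limited by warps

registers: 21 blocks
shared memory: no limit (kernel uses none)
warps: 7 blocks
blocks: 32 blocks

Answer: 7 blocks, 63 active warps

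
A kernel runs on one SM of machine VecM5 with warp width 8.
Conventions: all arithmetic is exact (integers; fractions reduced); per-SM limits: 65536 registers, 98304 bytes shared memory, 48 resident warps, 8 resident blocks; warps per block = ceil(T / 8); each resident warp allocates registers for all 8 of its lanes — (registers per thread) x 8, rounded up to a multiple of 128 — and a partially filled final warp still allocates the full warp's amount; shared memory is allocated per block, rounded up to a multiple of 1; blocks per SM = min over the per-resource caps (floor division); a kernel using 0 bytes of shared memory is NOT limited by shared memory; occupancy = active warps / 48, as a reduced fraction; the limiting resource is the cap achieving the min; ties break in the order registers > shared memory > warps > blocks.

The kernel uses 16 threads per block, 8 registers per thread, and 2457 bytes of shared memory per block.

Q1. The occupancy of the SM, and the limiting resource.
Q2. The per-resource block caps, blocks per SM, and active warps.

Answer: occupancy 1/3, limited by blocks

registers: 256 blocks
shared memory: 40 blocks
warps: 24 blocks
blocks: 8 blocks

Answer: 8 blocks, 16 active warps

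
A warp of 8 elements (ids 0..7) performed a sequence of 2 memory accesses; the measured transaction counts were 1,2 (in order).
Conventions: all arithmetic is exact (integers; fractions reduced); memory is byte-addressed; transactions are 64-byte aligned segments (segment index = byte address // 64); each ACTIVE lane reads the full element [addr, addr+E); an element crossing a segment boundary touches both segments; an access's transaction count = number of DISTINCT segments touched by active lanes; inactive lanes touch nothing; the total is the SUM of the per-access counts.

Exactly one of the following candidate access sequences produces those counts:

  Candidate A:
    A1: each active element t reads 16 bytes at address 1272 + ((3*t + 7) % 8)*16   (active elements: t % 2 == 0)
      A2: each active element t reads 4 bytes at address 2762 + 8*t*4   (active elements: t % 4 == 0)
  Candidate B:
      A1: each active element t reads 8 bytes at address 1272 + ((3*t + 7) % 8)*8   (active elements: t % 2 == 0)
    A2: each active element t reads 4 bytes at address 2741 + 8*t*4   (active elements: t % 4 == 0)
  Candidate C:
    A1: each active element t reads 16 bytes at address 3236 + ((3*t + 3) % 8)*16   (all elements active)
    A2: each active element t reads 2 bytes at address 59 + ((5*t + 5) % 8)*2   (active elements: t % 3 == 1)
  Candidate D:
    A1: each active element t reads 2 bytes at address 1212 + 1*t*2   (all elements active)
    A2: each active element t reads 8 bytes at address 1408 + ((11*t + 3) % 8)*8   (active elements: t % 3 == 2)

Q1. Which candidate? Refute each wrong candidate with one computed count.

A: A1 gives 2 transactions, not 1
C: A1 gives 3 transactions, not 1
D: A1 gives 2 transactions, not 1
B: all counts match (1,2)

Answer: B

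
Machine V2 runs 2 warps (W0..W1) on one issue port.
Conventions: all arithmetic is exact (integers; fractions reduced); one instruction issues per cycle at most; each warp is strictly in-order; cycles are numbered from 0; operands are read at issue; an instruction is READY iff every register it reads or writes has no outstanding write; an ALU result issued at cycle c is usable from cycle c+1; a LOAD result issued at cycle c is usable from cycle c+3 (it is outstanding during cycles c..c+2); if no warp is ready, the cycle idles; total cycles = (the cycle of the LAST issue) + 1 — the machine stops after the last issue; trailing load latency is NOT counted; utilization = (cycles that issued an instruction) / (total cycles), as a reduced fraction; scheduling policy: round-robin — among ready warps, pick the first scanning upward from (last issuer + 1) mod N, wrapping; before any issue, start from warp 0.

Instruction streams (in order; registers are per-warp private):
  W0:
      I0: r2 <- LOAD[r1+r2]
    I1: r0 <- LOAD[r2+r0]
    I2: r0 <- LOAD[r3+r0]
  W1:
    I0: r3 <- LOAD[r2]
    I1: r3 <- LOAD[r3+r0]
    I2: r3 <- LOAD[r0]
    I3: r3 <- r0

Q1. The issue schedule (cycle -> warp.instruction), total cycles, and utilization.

cycle 0: W0.I0
cycle 1: W1.I0
cycle 2: idle
cycle 3: W0.I1
cycle 4: W1.I1
cycle 5: idle
cycle 6: W0.I2
cycle 7: W1.I2
cycle 8: idle
cycle 9: idle
cycle 10: W1.I3

Answer: 11 cycles, utilization 7/11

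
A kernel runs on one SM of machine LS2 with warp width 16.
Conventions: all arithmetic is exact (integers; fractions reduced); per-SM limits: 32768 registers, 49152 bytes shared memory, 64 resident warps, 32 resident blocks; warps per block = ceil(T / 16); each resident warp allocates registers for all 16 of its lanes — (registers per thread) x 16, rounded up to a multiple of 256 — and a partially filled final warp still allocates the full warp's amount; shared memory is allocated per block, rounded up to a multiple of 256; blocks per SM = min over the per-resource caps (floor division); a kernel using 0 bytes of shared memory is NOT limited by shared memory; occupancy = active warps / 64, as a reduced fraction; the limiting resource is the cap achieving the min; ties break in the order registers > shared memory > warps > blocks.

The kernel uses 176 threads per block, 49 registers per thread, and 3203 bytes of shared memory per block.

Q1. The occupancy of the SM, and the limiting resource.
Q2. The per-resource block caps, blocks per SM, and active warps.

Answer: occupancy 11/32, limited by registers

registers: 2 blocks
shared memory: 14 blocks
warps: 5 blocks
blocks: 32 blocks

Answer: 2 blocks, 22 active warps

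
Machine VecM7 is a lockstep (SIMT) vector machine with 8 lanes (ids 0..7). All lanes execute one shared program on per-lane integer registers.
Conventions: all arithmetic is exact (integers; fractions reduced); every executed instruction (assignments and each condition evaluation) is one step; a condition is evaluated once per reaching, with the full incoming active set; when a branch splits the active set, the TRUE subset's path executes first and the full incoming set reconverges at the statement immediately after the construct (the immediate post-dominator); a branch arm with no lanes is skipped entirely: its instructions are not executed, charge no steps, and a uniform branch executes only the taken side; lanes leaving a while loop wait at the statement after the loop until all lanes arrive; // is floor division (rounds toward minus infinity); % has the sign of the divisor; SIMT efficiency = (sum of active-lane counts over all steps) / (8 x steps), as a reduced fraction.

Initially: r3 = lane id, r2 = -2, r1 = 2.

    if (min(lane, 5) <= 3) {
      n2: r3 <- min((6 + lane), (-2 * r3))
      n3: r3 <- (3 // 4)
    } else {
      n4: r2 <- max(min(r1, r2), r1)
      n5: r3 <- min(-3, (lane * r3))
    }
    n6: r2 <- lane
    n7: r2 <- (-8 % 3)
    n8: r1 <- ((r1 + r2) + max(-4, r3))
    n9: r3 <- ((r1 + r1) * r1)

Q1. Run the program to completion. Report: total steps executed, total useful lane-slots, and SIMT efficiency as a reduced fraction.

Answer: 9 steps, 56 useful, 7/9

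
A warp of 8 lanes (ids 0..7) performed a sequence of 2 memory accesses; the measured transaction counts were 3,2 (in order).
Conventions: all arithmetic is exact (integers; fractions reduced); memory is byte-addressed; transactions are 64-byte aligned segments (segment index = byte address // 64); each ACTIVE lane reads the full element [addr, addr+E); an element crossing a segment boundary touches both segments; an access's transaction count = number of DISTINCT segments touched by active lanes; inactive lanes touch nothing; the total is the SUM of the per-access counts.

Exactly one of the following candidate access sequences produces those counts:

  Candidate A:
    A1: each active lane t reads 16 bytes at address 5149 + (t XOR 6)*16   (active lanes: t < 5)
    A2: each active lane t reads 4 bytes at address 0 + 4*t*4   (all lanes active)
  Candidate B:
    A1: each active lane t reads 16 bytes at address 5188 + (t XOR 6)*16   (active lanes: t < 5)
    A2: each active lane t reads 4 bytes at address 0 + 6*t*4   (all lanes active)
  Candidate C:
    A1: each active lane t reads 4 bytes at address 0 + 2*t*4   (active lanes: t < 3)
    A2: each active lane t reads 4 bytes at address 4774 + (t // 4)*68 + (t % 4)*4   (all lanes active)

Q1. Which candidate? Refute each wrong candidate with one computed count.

B: A2 gives 3 transactions, not 2
C: A1 gives 1 transaction, not 3
A: all counts match (3,2)

Answer: A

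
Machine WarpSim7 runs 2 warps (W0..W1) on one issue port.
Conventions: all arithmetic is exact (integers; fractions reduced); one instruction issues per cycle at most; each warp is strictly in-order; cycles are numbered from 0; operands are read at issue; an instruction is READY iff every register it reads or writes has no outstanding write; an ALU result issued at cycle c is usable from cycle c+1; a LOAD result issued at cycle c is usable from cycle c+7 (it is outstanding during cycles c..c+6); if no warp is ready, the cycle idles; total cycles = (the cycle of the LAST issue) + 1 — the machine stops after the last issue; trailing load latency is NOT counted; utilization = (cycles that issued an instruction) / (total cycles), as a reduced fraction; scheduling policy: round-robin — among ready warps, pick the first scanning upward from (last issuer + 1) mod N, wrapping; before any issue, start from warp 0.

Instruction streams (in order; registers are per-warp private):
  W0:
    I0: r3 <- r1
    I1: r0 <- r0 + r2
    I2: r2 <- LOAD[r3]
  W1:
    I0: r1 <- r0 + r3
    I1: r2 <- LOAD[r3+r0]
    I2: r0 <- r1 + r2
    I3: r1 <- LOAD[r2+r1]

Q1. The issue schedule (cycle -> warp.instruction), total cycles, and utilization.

cycle 0: W0.I0
cycle 1: W1.I0
cycle 2: W0.I1
cycle 3: W1.I1
cycle 4: W0.I2
cycle 5: idle
cycle 6: idle
cycle 7: idle
cycle 8: idle
cycle 9: idle
cycle 10: W1.I2
cycle 11: W1.I3

Answer: 12 cycles, utilization 7/12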